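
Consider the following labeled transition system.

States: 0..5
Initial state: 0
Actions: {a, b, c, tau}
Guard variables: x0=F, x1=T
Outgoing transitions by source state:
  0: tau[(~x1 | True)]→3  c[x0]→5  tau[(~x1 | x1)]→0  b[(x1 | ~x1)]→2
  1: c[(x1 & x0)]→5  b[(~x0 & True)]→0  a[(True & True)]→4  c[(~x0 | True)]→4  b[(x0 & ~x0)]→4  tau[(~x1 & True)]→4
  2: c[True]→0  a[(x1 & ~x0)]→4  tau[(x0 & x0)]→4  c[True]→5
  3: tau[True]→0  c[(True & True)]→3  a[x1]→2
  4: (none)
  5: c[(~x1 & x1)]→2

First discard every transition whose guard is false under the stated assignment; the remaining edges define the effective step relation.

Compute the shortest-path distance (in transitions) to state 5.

Answer: 2

Trace:
BFS to 5:
  L0 = {0}
  L1 = {2,3}
  L2 = {4,5}
depth(5)=2, e.g. b·c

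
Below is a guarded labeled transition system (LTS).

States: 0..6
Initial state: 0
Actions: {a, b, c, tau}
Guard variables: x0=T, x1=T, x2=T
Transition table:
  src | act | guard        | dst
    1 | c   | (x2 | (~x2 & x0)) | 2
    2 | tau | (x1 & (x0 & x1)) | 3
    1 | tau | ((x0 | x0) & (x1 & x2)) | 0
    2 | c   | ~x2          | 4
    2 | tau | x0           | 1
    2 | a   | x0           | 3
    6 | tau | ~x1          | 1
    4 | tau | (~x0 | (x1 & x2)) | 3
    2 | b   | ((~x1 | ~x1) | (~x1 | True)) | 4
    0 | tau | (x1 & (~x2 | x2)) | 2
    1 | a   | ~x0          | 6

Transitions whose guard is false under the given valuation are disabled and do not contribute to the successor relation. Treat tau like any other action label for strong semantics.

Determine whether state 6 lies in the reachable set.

After dropping false guards: 8 live edges.
depth 0: {0}
depth 1: {2}  now seen {0,2}
depth 2: {1,3,4}  now seen {0,1,2,3,4}
Reach set: {0,1,2,3,4}

Answer: UNREACHABLE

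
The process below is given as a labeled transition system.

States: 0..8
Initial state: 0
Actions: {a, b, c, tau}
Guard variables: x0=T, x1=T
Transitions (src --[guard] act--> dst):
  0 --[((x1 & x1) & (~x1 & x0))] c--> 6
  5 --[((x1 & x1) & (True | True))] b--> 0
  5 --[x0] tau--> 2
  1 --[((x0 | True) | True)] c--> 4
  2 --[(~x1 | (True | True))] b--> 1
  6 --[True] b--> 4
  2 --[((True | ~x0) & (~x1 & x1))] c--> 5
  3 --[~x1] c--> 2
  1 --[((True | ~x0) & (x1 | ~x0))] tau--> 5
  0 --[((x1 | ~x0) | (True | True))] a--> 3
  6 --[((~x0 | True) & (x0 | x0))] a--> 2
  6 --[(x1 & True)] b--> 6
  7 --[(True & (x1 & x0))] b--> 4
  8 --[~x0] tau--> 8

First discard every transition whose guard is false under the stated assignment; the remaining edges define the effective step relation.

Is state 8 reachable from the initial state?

Answer: UNREACHABLE

Trace:
10 transition(s) survive guard evaluation.
L0 = {0}
L1 = {3}  total {0,3}
Reachable = {0,3}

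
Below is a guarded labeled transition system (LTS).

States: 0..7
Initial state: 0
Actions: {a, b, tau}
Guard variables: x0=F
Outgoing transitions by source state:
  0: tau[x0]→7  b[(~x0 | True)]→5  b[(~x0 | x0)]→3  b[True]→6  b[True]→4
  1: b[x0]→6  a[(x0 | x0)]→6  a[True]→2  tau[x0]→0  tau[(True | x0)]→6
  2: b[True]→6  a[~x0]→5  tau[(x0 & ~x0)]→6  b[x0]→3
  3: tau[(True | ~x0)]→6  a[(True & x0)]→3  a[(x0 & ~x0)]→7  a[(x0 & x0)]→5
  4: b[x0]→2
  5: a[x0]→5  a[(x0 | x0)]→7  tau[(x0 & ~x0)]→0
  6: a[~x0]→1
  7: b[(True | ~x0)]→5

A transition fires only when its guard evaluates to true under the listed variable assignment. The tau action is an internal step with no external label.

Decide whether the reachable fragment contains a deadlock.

Answer: DEADLOCK at state 4

Trace:
Reachable = {0,1,2,3,4,5,6}
  0: b→3  b→4  b→5  b→6  [4 out]
  1: a→2  tau→6  [2 out]
  2: a→5  b→6  [2 out]
  3: tau→6  [1 out]
  4: ∅  [STUCK]
  5: ∅  [STUCK]
  6: a→1  [1 out]
trace reaching 4: b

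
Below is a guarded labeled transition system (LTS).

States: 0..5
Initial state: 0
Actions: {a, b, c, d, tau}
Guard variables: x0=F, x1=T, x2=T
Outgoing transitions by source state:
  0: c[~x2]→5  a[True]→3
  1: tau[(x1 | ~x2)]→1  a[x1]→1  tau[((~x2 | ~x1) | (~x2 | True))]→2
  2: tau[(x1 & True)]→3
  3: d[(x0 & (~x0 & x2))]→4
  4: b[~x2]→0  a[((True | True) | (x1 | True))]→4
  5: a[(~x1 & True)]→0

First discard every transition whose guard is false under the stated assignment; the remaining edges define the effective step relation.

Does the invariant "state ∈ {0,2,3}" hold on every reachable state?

Answer: INVARIANT HOLDS

Trace:
Allowed set {0,2,3}
R = {0,3}
  0: safe
  3: safe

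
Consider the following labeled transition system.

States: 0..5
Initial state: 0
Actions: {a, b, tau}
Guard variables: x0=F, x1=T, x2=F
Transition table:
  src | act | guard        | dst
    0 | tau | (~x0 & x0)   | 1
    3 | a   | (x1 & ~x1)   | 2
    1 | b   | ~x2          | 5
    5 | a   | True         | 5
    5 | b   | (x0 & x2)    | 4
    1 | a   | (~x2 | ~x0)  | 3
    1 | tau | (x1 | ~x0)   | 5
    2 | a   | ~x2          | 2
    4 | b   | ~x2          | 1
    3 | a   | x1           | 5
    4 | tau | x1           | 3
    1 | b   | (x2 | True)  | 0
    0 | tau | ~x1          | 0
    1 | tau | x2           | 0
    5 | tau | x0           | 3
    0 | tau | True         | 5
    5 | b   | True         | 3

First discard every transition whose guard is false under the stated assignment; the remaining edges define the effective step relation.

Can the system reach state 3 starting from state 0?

Guard filter leaves 11 enabled edge(s).
Layer 0: {0}
Layer 1: {5}  now seen {0,5}
Layer 2: {3}  now seen {0,3,5}
R = {0,3,5}
Path to 3: tau·b

Answer: REACHABLE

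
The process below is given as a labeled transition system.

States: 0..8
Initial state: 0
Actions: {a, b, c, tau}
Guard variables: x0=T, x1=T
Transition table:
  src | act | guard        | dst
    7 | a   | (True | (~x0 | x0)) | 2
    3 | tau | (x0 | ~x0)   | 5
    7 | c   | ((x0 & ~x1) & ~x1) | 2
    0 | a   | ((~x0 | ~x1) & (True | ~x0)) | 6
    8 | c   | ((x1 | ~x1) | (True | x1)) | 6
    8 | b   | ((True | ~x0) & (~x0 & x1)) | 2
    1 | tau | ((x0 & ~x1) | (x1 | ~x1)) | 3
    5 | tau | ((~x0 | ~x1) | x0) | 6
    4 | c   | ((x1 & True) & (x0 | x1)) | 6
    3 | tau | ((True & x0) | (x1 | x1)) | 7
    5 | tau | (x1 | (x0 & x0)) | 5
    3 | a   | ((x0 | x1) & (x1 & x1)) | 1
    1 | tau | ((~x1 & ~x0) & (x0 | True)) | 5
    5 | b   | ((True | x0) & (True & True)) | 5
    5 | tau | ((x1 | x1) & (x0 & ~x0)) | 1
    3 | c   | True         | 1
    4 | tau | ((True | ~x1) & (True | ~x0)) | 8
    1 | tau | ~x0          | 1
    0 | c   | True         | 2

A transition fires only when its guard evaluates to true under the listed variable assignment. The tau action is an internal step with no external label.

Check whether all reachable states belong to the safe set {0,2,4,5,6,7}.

Safe = {0,2,4,5,6,7}
Reach set: {0,2}
  0: safe
  2: safe

Answer: INVARIANT HOLDS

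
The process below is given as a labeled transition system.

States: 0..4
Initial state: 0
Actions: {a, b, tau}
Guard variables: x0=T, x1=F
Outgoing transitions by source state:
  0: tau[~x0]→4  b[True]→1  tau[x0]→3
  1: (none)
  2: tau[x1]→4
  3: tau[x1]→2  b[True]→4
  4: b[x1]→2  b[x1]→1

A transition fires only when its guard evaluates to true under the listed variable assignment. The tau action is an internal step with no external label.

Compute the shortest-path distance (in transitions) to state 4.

BFS to 4:
  Layer 0: {0}
  Layer 1: {1,3}
  Layer 2: {4}
depth(4)=2, e.g. tau·b

Answer: 2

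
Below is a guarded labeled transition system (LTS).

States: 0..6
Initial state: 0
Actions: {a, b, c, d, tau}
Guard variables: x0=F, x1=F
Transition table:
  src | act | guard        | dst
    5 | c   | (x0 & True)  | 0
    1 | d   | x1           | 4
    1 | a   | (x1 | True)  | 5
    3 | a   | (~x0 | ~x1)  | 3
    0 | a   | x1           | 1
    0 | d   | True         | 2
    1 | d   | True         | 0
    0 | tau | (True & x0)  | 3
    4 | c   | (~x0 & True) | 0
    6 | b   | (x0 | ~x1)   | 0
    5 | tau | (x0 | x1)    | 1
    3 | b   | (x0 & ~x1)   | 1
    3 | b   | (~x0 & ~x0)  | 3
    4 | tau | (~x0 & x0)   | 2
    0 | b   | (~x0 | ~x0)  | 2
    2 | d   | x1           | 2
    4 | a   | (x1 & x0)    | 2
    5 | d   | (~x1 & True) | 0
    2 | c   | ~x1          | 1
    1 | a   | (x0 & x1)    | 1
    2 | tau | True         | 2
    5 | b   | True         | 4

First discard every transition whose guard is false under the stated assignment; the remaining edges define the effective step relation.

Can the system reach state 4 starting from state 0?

Answer: REACHABLE

Trace:
12 transition(s) survive guard evaluation.
Layer 0: {0}
Layer 1: {2}  now seen {0,2}
Layer 2: {1}  now seen {0,1,2}
Layer 3: {5}  now seen {0,1,2,5}
Layer 4: {4}  now seen {0,1,2,4,5}
Reachable = {0,1,2,4,5}
Path to 4: d·c·a·b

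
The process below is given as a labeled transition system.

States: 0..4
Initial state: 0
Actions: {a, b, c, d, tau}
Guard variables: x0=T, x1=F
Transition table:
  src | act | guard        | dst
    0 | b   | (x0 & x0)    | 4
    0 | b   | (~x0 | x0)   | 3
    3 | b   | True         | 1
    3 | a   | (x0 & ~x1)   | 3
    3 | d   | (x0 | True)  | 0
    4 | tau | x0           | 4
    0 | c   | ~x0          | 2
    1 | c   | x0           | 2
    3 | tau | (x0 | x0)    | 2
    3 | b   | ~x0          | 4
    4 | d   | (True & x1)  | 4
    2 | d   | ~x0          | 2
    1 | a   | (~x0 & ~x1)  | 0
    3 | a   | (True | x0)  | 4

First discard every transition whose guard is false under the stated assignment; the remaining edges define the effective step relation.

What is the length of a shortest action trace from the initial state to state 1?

Answer: 2

Analysis:
BFS to 1:
  Layer 0: {0}
  Layer 1: {3,4}
  Layer 2: {1,2}
first hit 1 at d=2 via b·b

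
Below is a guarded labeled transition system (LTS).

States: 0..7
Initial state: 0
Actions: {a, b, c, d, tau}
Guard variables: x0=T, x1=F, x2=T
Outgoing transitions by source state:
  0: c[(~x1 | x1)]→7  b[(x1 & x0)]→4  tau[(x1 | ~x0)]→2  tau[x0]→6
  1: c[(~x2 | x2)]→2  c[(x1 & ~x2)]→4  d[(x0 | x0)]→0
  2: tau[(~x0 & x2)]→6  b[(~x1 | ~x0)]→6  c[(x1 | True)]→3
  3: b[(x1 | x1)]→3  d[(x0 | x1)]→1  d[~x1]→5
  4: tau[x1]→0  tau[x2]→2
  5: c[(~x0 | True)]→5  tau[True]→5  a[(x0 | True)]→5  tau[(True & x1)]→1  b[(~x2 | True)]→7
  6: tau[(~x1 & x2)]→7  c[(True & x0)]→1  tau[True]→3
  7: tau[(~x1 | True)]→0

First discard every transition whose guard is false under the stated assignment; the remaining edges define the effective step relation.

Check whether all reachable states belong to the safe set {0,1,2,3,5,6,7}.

Inv-set: {0,1,2,3,5,6,7}
R = {0,1,2,3,5,6,7}
  0: ✓
  1: ✓
  2: ✓
  3: ✓
  5: ✓
  6: ✓
  7: ✓

Answer: INVARIANT HOLDS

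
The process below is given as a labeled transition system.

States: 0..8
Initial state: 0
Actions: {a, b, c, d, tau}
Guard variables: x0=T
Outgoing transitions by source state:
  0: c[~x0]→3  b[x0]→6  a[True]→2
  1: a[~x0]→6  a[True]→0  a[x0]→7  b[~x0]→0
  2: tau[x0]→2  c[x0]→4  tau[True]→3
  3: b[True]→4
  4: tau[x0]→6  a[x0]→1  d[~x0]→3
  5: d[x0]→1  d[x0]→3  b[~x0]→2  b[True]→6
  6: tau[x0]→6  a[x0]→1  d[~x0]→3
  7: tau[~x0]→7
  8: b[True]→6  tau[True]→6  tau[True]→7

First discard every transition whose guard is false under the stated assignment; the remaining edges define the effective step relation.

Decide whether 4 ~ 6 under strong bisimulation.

Answer: BISIMILAR

Analysis:
Bisimulation quotient by refinement:
  round 0: {{0,1,2,3,4,5,6,7,8}}
  round 1: {{0},{1},{2},{3},{4,6},{5},{7},{8}}
stable after 2 split(s): 8 block(s)
[4]={4,6}  [6]={4,6}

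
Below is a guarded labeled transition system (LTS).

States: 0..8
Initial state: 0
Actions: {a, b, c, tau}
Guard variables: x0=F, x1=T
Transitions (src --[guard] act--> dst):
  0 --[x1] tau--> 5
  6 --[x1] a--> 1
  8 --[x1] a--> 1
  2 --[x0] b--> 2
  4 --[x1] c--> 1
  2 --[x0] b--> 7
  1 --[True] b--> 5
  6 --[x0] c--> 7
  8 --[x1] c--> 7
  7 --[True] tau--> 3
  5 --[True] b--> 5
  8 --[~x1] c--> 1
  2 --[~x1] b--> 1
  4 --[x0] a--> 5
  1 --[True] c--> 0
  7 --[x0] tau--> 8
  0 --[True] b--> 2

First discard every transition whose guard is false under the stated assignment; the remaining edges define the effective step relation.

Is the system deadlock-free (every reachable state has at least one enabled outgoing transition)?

Answer: DEADLOCK at state 2

Analysis:
Reachable = {0,2,5}
  0: b→2  tau→5  [2 out]
  2: ∅  [deadlock]
  5: b→5  [1 out]
witness 2: b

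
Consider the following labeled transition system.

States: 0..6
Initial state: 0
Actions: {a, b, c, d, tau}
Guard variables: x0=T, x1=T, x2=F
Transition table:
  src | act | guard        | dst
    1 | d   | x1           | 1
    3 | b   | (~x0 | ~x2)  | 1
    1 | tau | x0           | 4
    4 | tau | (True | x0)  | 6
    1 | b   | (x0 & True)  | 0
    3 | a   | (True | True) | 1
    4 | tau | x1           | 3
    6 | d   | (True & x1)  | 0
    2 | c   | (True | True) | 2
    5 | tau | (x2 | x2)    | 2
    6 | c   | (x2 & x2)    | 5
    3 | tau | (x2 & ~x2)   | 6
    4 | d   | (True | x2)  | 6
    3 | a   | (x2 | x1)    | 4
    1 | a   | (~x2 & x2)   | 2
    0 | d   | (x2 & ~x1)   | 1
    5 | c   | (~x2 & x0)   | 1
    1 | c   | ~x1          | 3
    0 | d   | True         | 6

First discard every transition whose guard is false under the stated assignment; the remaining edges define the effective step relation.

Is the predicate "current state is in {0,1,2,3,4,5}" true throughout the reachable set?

Safe = {0,1,2,3,4,5}
Reachable = {0,6}
  0: ✓
  6: outside
counterexample path to 6: d

Answer: INVARIANT VIOLATED at state 6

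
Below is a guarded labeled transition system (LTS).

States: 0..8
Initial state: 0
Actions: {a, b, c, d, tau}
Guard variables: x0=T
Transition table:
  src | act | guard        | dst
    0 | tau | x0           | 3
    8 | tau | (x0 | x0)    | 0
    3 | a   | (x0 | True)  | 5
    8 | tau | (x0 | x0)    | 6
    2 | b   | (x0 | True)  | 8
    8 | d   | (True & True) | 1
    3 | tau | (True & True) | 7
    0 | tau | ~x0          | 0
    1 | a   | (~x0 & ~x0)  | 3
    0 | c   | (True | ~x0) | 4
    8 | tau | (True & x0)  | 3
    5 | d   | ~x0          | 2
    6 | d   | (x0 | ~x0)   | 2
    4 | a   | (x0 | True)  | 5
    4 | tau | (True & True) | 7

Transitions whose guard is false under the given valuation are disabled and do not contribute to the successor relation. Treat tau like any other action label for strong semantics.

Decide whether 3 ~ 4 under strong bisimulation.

Compute ~ classes (split until stable):
  P[0] = {{0,1,2,3,4,5,6,7,8}}
  P[1] = {{0},{1,5,7},{2},{3,4},{6},{8}}
stable after 2 split(s): 6 block(s)
3∈{3,4}, 4∈{3,4}

Answer: BISIMILAR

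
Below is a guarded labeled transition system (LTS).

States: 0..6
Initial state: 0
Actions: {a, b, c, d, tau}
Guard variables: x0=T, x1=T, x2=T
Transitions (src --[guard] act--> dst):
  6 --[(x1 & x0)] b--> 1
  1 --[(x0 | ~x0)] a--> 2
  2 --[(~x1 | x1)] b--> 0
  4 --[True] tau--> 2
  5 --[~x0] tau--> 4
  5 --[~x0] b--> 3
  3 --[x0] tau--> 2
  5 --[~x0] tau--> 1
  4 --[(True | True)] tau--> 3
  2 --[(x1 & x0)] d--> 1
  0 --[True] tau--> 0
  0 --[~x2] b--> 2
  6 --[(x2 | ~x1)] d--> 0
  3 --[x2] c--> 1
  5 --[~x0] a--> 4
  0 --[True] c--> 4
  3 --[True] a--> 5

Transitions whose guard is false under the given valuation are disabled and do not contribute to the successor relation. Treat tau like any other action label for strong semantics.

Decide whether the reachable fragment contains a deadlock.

Answer: DEADLOCK at state 5

Trace:
Reachable = {0,1,2,3,4,5}
  0: c→4  tau→0  [deg 2]
  1: a→2  [deg 1]
  2: b→0  d→1  [deg 2]
  3: a→5  c→1  tau→2  [deg 3]
  4: tau→2  tau→3  [deg 2]
  5: ∅  [deadlock]
witness 5: c·tau·a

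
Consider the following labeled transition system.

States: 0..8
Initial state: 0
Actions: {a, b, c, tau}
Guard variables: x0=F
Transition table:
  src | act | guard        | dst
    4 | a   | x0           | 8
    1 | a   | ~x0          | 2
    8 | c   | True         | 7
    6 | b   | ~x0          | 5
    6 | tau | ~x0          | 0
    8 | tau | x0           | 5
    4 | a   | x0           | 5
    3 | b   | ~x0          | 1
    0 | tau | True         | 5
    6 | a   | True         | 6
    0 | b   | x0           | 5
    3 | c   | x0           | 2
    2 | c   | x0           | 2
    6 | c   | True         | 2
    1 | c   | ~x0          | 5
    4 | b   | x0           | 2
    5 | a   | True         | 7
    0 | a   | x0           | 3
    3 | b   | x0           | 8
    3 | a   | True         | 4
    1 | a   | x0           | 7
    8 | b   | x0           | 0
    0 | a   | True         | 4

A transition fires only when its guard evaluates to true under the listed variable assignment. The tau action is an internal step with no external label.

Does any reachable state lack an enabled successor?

Reach set: {0,4,5,7}
  0: a→4  tau→5  [2 out]
  4: ∅  [no exit]
  5: a→7  [1 out]
  7: ∅  [no exit]
Path to 4: a

Answer: DEADLOCK at state 4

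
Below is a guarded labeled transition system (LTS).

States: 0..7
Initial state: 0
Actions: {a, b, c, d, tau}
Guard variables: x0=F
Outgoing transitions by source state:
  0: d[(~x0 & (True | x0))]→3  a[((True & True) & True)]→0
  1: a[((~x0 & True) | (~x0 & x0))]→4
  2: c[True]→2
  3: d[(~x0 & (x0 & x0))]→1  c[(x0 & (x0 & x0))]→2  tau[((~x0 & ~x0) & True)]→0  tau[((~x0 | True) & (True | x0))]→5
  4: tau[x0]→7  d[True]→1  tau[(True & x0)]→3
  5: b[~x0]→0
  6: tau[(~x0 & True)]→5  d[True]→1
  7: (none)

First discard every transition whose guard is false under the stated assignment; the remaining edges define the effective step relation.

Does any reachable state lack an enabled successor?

Reach set: {0,3,5}
  0: a→0  d→3  [2 out]
  3: tau→0  tau→5  [2 out]
  5: b→0  [1 out]

Answer: DEADLOCK-FREE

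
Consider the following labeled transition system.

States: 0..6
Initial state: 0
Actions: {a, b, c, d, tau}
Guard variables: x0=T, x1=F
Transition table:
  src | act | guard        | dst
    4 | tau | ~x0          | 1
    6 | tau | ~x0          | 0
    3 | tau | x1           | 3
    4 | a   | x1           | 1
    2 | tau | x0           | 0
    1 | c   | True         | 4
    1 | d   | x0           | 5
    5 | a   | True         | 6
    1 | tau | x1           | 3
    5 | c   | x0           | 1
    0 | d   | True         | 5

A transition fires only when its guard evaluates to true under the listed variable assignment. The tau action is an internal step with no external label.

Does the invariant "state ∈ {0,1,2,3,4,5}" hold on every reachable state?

Answer: INVARIANT VIOLATED at state 6

Trace:
Inv-set: {0,1,2,3,4,5}
R = {0,1,4,5,6}
  0: ok
  1: ok
  4: ok
  5: ok
  6: outside
counterexample path to 6: d·a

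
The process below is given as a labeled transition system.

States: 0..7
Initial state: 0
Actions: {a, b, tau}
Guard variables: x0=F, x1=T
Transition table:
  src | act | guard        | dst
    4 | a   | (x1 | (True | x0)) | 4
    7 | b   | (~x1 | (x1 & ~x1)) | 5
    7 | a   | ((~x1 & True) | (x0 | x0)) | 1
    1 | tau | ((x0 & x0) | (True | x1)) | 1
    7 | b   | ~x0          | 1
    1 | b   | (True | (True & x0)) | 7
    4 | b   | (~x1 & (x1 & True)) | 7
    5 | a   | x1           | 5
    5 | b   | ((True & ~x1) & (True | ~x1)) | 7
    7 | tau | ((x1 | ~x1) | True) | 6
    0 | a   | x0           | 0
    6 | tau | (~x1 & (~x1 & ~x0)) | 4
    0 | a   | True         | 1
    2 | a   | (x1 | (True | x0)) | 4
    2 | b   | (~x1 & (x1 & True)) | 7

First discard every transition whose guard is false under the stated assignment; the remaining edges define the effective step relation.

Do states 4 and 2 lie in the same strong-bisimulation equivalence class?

Compute ~ classes (split until stable):
  P[0] = {{0,1,2,3,4,5,6,7}}
  P[1] = {{0,2,4,5},{1,7},{3,6}}
  P[2] = {{0},{1},{2,4,5},{3,6},{7}}
Fixed point at round 3; 5 class(es).
4∈{2,4,5}, 2∈{2,4,5}

Answer: BISIMILAR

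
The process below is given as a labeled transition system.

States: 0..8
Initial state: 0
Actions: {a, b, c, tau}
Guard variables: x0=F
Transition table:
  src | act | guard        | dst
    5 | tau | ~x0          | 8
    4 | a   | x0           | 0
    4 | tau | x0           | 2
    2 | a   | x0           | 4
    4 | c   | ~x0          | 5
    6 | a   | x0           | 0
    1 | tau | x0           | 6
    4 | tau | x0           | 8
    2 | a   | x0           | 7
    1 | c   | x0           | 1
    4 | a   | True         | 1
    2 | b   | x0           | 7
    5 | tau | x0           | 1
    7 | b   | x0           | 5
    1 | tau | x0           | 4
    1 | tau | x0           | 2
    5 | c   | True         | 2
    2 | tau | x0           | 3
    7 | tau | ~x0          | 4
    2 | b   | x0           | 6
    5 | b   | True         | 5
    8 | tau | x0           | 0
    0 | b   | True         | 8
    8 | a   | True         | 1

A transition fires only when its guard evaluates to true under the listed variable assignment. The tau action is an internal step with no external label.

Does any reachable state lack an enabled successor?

Reachable = {0,1,8}
  0: b→8  [1 out]
  1: ∅  [STUCK]
  8: a→1  [1 out]
Path to 1: b·a

Answer: DEADLOCK at state 1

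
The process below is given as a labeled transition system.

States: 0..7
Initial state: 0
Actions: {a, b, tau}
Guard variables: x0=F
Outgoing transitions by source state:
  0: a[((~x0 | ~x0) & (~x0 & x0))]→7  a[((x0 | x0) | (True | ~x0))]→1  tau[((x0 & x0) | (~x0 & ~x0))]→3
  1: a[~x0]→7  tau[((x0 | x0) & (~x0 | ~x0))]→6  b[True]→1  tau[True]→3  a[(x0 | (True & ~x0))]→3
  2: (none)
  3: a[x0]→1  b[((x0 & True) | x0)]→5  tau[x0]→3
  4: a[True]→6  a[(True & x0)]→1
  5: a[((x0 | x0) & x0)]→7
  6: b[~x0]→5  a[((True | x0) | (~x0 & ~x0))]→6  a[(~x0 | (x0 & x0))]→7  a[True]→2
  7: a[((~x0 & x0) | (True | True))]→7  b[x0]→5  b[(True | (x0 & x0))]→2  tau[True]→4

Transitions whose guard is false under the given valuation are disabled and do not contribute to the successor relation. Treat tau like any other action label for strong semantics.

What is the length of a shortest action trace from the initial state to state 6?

Answer: 4

Trace:
Layered search for 6:
  L0 = {0}
  L1 = {1,3}
  L2 = {7}
  L3 = {2,4}
  L4 = {6}
6 enters at depth 4; path a·a·tau·a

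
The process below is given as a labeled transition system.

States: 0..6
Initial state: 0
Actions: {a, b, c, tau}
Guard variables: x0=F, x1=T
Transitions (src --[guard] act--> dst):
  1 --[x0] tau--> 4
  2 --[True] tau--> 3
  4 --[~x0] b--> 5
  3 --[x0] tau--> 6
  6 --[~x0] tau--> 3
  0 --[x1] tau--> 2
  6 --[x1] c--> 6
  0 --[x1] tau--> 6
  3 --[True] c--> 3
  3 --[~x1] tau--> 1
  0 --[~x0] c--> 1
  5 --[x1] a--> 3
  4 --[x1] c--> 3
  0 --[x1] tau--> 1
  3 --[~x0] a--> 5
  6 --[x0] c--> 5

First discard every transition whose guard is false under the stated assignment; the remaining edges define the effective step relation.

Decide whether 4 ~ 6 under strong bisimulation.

Answer: NOT BISIMILAR

Trace:
Refine partition for ~:
  π0 = {{0,1,2,3,4,5,6}}
  π1 = {{0,6},{1},{2},{3},{4},{5}}
  π2 = {{0},{1},{2},{3},{4},{5},{6}}
stable after 3 split(s): 7 block(s)
4∈{4}, 6∈{6}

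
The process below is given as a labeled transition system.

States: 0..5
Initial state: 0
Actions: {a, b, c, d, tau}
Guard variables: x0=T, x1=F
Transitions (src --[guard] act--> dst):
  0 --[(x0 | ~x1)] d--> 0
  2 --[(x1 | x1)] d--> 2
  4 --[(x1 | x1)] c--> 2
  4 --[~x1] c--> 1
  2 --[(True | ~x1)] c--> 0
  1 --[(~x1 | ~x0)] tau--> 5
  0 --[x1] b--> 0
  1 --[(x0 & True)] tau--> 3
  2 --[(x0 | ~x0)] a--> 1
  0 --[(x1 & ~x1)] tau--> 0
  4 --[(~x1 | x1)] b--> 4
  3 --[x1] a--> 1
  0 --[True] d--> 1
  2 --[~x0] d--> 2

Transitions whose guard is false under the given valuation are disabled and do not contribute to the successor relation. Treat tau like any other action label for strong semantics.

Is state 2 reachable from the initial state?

Answer: UNREACHABLE

Working:
Guard filter leaves 8 enabled edge(s).
Layer 0: {0}
Layer 1: {1}  now seen {0,1}
Layer 2: {3,5}  now seen {0,1,3,5}
Reach set: {0,1,3,5}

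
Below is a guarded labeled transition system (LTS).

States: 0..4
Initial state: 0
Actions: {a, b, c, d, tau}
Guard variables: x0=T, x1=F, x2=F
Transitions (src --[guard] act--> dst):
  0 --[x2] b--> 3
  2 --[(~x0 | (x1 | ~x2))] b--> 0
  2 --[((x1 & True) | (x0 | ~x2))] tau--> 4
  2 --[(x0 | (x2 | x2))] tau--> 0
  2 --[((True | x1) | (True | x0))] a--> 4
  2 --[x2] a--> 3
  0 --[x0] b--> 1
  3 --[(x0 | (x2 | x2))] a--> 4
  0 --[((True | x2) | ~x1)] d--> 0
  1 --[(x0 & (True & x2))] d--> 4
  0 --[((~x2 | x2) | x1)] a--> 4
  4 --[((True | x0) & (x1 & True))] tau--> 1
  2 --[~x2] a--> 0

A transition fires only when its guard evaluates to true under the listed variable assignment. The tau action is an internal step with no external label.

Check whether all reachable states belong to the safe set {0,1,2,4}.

Safe = {0,1,2,4}
Reachable = {0,1,4}
  0: ok
  1: ok
  4: ok

Answer: INVARIANT HOLDS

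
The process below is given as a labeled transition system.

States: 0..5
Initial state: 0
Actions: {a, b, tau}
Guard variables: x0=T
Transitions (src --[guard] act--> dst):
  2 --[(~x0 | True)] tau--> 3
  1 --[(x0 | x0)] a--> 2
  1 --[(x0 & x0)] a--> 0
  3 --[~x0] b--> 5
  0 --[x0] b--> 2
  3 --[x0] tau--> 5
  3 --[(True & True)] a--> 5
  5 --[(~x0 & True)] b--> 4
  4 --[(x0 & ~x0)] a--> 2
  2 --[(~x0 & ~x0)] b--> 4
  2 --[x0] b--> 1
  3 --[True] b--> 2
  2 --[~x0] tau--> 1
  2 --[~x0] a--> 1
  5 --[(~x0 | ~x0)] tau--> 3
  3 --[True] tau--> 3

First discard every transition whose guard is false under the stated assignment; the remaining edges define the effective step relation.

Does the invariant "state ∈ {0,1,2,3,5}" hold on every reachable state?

Safe = {0,1,2,3,5}
Reachable = {0,1,2,3,5}
  0: ok
  1: ok
  2: ok
  3: ok
  5: ok

Answer: INVARIANT HOLDS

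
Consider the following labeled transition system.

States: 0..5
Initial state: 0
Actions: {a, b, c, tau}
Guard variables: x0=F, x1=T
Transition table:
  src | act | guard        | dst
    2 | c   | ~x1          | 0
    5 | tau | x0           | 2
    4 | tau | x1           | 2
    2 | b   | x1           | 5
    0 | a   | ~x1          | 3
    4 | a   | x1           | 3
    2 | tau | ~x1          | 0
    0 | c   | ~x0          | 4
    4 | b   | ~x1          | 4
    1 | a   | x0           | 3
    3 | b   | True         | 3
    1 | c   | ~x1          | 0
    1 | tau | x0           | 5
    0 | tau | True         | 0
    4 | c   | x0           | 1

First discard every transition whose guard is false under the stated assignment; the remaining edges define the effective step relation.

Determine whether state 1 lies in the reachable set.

6 transition(s) survive guard evaluation.
depth 0: {0}
depth 1: {4}  cumulative {0,4}
depth 2: {2,3}  cumulative {0,2,3,4}
depth 3: {5}  cumulative {0,2,3,4,5}
Reachable = {0,2,3,4,5}

Answer: UNREACHABLE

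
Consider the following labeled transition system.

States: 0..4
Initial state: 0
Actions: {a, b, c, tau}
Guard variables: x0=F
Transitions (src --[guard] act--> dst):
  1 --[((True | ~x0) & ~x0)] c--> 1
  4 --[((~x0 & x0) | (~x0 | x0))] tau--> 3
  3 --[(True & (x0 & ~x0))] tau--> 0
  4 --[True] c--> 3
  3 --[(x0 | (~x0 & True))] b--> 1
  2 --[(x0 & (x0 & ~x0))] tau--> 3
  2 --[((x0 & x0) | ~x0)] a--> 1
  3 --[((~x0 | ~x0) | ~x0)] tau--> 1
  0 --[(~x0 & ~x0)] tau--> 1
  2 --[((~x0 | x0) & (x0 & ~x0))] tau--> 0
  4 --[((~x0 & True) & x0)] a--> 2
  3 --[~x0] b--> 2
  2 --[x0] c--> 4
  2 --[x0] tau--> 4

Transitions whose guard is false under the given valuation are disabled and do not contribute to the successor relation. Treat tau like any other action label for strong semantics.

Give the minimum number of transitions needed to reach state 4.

Answer: UNREACHABLE

Analysis:
BFS to 4:
  L0 = {0}
  L1 = {1}
4 never appears.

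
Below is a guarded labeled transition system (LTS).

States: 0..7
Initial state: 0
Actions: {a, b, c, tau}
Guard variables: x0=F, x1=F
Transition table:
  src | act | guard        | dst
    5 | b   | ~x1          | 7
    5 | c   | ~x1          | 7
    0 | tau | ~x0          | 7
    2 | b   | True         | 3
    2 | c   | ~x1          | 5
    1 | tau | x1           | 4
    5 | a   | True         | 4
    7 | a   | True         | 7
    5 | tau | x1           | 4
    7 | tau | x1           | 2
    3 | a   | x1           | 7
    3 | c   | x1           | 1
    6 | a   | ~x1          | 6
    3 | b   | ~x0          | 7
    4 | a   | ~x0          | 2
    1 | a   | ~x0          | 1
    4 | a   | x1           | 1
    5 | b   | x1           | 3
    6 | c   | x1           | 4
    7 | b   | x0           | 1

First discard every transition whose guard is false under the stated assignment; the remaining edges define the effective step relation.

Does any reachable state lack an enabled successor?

Answer: DEADLOCK-FREE

Working:
Reachable = {0,7}
  0: tau→7  [deg 1]
  7: a→7  [deg 1]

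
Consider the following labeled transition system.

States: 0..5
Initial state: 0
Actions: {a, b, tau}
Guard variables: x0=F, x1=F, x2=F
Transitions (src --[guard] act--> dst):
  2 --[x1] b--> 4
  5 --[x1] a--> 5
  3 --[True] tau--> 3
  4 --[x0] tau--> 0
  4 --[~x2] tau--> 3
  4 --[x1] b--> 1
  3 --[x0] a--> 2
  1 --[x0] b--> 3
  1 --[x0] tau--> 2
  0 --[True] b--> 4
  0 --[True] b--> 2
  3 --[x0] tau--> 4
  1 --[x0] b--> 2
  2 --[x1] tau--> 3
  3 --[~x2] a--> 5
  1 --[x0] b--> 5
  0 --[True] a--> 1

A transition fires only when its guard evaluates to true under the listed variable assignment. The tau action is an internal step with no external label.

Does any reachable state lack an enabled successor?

Reachable = {0,1,2,3,4,5}
  0: a→1  b→2  b→4  [3 exit(s)]
  1: ∅  [STUCK]
  2: ∅  [STUCK]
  3: a→5  tau→3  [2 exit(s)]
  4: tau→3  [1 exit(s)]
  5: ∅  [STUCK]
Path to 1: a

Answer: DEADLOCK at state 1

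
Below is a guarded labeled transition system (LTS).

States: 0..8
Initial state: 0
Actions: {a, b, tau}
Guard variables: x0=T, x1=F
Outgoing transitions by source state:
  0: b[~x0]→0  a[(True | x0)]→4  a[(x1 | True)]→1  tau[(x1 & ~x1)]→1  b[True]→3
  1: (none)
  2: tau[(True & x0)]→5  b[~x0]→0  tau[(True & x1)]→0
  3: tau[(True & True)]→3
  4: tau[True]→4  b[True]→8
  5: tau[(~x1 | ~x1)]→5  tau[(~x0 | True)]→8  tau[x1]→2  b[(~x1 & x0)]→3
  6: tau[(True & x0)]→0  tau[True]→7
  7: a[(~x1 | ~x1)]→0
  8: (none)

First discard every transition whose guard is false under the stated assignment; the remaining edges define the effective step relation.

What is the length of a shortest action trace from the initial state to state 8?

Answer: 2

Trace:
BFS to 8:
  Layer 0: {0}
  Layer 1: {1,3,4}
  Layer 2: {8}
first hit 8 at d=2 via a·b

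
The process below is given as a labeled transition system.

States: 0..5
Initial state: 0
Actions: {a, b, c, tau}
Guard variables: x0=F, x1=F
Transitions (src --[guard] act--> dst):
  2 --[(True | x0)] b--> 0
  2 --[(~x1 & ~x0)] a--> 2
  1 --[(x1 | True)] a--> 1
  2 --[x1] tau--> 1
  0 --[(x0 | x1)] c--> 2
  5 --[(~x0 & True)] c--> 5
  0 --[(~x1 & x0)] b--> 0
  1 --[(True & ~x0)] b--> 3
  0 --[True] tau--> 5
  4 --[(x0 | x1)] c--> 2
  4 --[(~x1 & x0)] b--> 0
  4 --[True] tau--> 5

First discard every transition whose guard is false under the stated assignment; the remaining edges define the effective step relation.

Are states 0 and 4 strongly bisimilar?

Answer: BISIMILAR

Analysis:
Compute ~ classes (split until stable):
  round 0: {{0,1,2,3,4,5}}
  round 1: {{0,4},{1,2},{3},{5}}
  round 2: {{0,4},{1},{2},{3},{5}}
stable after 3 split(s): 5 block(s)
[0]={0,4}  [4]={0,4}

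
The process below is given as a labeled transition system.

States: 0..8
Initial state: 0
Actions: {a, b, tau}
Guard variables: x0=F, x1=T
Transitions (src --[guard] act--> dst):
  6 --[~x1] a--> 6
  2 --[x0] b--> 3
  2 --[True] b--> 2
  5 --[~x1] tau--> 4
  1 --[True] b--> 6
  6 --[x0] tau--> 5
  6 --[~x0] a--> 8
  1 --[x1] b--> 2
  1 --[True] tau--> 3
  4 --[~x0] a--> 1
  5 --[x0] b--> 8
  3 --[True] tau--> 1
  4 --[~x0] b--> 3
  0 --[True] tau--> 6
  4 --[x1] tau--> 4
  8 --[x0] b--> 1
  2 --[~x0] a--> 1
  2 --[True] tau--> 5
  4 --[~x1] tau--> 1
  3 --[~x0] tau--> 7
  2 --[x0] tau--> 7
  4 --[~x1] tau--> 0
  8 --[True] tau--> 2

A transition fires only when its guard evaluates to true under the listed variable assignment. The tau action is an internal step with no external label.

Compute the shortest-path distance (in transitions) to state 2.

Layered search for 2:
  depth 0: {0}
  depth 1: {6}
  depth 2: {8}
  depth 3: {2}
2 enters at depth 3; path tau·a·tau

Answer: 3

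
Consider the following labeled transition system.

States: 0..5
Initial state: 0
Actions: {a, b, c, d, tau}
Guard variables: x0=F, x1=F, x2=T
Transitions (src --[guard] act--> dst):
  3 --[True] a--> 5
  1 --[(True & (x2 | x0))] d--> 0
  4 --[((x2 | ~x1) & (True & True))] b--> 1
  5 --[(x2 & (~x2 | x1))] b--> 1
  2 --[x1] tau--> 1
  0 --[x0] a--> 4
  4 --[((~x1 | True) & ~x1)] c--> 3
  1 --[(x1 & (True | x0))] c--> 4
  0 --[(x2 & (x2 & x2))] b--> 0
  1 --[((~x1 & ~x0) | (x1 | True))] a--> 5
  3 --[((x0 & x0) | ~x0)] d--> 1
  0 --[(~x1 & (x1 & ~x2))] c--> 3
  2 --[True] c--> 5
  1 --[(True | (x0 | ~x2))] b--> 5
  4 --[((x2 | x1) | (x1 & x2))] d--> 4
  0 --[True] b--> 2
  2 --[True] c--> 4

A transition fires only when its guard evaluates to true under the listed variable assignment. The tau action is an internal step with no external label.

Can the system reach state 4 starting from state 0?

Answer: REACHABLE

Trace:
Guard filter leaves 12 enabled edge(s).
Layer 0: {0}
Layer 1: {2}  now seen {0,2}
Layer 2: {4,5}  now seen {0,2,4,5}
Layer 3: {1,3}  now seen {0,1,2,3,4,5}
Reach set: {0,1,2,3,4,5}
trace reaching 4: b·c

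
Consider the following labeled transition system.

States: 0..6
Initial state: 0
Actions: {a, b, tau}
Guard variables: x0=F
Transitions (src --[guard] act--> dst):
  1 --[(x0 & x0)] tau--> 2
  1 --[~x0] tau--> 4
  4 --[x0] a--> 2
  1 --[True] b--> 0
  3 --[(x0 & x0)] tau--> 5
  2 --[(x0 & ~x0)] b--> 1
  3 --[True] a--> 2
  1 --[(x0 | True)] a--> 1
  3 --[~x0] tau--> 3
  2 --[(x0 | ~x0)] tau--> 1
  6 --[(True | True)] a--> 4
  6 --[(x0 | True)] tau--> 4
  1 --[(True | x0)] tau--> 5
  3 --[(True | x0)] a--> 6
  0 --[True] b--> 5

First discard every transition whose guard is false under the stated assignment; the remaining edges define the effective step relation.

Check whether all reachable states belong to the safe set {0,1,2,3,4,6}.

Answer: INVARIANT VIOLATED at state 5

Analysis:
Inv-set: {0,1,2,3,4,6}
R = {0,5}
  0: ok
  5: outside
counterexample path to 5: b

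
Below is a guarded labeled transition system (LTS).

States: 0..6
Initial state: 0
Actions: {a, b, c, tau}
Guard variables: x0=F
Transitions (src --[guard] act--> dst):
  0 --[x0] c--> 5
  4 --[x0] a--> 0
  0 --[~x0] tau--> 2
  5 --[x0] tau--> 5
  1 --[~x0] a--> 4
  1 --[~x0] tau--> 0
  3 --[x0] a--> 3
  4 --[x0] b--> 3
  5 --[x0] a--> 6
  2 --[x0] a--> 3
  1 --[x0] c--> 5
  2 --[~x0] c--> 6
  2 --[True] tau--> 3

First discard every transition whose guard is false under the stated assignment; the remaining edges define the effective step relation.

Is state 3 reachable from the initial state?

After dropping false guards: 5 live edges.
L0 = {0}
L1 = {2}  cumulative {0,2}
L2 = {3,6}  cumulative {0,2,3,6}
Reachable = {0,2,3,6}
witness 3: tau·tau

Answer: REACHABLE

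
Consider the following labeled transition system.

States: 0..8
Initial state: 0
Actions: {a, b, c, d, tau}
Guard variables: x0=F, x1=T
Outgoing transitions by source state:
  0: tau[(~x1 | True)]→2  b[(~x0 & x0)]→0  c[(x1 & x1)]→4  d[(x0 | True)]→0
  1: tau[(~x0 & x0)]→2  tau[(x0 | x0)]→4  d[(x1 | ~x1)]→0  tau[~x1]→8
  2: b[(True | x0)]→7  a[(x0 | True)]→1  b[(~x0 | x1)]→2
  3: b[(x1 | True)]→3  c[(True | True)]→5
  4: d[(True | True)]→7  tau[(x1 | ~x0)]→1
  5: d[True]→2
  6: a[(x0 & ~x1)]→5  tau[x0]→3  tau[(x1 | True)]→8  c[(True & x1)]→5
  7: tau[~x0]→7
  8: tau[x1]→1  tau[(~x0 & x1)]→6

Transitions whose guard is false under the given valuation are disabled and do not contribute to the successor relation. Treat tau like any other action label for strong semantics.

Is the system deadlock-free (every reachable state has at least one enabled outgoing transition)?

Reachable = {0,1,2,4,7}
  0: c→4  d→0  tau→2  [3 out]
  1: d→0  [1 out]
  2: a→1  b→2  b→7  [3 out]
  4: d→7  tau→1  [2 out]
  7: tau→7  [1 out]

Answer: DEADLOCK-FREE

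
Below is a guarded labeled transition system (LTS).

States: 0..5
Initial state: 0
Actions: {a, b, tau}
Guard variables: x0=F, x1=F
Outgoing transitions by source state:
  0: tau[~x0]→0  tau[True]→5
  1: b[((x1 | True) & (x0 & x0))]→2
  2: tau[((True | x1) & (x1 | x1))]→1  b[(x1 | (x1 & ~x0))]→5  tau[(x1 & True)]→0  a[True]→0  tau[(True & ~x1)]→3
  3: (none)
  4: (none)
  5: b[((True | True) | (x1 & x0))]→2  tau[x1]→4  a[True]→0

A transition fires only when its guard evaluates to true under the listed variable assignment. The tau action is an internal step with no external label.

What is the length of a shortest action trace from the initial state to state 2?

Layered search for 2:
  depth 0: {0}
  depth 1: {5}
  depth 2: {2}
2 enters at depth 2; path tau·b

Answer: 2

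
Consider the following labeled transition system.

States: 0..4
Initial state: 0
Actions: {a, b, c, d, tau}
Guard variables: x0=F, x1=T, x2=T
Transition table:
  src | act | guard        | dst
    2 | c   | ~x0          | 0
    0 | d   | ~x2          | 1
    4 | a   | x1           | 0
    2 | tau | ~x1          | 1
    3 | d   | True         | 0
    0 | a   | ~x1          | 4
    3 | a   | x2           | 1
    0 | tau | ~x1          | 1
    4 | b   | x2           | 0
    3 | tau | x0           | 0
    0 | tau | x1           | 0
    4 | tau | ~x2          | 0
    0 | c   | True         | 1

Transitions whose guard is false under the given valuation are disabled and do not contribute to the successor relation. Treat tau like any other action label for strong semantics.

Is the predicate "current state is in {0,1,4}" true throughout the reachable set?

Answer: INVARIANT HOLDS

Analysis:
Allowed set {0,1,4}
R = {0,1}
  0: ok
  1: ok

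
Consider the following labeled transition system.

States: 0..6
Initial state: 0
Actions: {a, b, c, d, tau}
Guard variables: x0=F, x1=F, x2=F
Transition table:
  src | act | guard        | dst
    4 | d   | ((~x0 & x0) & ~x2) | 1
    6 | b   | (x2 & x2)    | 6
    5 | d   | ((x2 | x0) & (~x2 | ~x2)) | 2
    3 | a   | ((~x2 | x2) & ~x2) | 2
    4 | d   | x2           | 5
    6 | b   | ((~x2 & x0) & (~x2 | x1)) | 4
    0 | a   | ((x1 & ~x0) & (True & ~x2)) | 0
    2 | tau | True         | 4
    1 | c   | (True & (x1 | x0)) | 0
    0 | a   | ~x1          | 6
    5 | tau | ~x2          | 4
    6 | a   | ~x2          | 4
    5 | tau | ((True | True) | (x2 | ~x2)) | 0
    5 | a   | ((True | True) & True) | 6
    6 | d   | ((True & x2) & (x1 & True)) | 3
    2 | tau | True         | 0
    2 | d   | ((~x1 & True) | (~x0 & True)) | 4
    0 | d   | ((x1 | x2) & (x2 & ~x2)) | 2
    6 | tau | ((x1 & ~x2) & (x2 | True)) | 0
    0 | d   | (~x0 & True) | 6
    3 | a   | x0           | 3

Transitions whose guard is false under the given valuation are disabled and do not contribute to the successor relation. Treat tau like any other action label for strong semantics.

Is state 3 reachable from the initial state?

Guard filter leaves 10 enabled edge(s).
depth 0: {0}
depth 1: {6}  total {0,6}
depth 2: {4}  total {0,4,6}
R = {0,4,6}

Answer: UNREACHABLE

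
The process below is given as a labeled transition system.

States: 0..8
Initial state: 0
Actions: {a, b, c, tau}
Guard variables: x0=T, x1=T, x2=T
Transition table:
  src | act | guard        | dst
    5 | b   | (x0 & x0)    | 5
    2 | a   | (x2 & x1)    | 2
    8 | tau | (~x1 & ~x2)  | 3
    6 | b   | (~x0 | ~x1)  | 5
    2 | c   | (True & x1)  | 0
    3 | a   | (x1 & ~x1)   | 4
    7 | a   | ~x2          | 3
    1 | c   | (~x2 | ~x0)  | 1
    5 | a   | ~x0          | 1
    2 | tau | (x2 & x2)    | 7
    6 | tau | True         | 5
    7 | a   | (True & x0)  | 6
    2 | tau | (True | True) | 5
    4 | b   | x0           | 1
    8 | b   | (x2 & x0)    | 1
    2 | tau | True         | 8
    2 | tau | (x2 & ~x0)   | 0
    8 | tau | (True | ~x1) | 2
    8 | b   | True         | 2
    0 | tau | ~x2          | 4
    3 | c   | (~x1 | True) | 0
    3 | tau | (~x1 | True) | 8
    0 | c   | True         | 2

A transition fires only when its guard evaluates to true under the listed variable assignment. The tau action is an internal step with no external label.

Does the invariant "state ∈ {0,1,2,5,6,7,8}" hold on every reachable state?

Answer: INVARIANT HOLDS

Analysis:
Allowed set {0,1,2,5,6,7,8}
Reach set: {0,1,2,5,6,7,8}
  0: safe
  1: safe
  2: safe
  5: safe
  6: safe
  7: safe
  8: safe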